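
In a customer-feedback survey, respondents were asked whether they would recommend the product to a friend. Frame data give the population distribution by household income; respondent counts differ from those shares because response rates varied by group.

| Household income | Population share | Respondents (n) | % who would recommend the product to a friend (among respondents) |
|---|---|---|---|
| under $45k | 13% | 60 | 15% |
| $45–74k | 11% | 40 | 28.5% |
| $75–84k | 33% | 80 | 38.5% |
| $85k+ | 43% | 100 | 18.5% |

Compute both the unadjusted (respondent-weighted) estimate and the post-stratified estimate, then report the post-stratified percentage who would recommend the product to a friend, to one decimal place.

25.7%

Naive respondent-only estimate (weights = respondent counts):
  (60/280)×15 + (40/280)×28.5 + (80/280)×38.5 + (100/280)×18.5 = 24.8929%
Post-stratifying to population shares instead:
  0.13×15 + 0.11×28.5 + 0.33×38.5 + 0.43×18.5 = 25.745%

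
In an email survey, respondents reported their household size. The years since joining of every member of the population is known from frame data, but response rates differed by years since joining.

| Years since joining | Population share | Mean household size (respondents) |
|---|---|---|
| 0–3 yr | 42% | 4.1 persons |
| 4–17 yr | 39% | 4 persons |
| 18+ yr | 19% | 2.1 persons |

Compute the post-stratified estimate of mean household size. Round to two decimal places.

3.68

Post-stratification weights by population share, not respondent share:
  0–3 yr: 0.42 × 4.1 = 1.722
  4–17 yr: 0.39 × 4 = 1.56
  18+ yr: 0.19 × 2.1 = 0.399
Post-stratified estimate = 3.681 → 3.68.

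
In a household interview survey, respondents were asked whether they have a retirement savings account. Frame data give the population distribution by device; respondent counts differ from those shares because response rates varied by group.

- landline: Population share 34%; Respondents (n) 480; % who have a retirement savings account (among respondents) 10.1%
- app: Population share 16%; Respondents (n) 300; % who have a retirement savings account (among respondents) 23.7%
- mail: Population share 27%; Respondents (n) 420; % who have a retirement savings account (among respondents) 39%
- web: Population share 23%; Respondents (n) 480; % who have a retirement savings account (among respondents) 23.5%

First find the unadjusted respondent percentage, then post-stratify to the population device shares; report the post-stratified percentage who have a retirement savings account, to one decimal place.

23.2%

Unadjusted (pooled respondent) estimate weights by respondent counts:
  (480/1680)×10.1 + (300/1680)×23.7 + (420/1680)×39 + (480/1680)×23.5 = 23.5821%
Post-stratified estimate weights by population shares:
  0.34×10.1 + 0.16×23.7 + 0.27×39 + 0.23×23.5 = 23.161%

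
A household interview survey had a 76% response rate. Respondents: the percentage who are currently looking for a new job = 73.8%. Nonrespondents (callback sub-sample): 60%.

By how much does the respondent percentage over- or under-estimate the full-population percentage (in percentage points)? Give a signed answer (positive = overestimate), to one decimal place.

Nonresponse fraction = 1 − 0.76 = 0.24.
Bias = (nonresponse fraction) × (respondent percentage − nonrespondent percentage)
     = 0.24 × (73.8 − 60) = 0.24 × 13.8 = 3.312.

+3.3 percentage points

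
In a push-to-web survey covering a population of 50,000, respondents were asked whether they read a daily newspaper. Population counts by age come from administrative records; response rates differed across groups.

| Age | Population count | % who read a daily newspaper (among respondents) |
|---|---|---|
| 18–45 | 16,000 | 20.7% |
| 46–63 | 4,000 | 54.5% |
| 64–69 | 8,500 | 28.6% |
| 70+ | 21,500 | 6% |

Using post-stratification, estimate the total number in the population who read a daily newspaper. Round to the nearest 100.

Apply each group's respondent rate to its population count:
  18–45: 16,000 × 20.7% = 3312
  46–63: 4,000 × 54.5% = 2180
  64–69: 8,500 × 28.6% = 2431
  70+: 21,500 × 6% = 1290
Estimated total = 9213 → 9,200.

9,200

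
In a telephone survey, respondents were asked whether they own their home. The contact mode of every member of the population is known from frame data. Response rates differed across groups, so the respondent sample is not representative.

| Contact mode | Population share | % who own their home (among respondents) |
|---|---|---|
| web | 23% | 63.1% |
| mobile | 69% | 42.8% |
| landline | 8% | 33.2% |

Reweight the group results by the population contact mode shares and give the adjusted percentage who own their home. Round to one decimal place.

46.7%

Weight each group's respondent value by its population share:
  web: 0.23 × 63.1 = 14.513
  mobile: 0.69 × 42.8 = 29.532
  landline: 0.08 × 33.2 = 2.656
Post-stratified estimate = 46.701 → 46.7%.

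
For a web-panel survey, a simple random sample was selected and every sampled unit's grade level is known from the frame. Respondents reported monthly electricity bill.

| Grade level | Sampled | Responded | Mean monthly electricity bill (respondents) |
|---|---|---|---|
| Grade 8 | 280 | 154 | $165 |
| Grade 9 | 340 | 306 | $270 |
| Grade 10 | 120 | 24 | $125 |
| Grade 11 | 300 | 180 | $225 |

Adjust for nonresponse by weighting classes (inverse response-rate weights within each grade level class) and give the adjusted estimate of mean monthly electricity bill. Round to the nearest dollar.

Response rates by class: Grade 8 154/280 = 55%, Grade 9 306/340 = 90%, Grade 10 24/120 = 20%, Grade 11 180/300 = 60%.
Weighting each respondent by the inverse class response rate inflates each class back to its sampled size, so the class weight is n_sampled:
  Grade 8: 280 × 165 = 46,200
  Grade 9: 340 × 270 = 91,800
  Grade 10: 120 × 125 = 15,000
  Grade 11: 300 × 225 = 67,500
Adjusted estimate = 220,500 / 1,040 = 212.019 → $212.

$212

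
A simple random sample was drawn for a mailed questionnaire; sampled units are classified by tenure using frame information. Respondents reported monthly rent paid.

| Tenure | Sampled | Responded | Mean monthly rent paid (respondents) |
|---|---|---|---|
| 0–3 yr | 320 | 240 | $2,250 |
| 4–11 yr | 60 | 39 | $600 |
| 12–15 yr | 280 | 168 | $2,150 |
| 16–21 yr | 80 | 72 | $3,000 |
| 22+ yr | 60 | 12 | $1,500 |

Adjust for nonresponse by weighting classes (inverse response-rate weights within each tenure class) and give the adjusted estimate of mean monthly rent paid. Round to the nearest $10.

Response rates by class: 0–3 yr 240/320 = 75%, 4–11 yr 39/60 = 65%, 12–15 yr 168/280 = 60%, 16–21 yr 72/80 = 90%, 22+ yr 12/60 = 20%.
Each respondent's weight = sampled/responded in their class; summing within a class gives n_sampled, so:
  0–3 yr: 320 × 2250 = 720,000
  4–11 yr: 60 × 600 = 36,000
  12–15 yr: 280 × 2150 = 602,000
  16–21 yr: 80 × 3000 = 240,000
  22+ yr: 60 × 1500 = 90,000
Adjusted estimate = 1,688,000 / 800 = 2110 → $2,110.

$2,110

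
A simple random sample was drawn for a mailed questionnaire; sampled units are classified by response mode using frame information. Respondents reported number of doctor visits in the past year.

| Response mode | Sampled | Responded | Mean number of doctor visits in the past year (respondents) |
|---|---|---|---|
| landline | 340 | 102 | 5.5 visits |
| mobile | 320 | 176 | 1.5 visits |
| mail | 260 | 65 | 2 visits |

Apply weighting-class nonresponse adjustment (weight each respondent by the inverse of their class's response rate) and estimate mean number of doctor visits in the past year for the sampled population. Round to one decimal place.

3.1

Response rates by class: landline 102/340 = 30%, mobile 176/320 = 55%, mail 65/260 = 25%.
With weight = n_sampled/n_responded per class, the weighted class total is n_sampled:
  landline: 340 × 5.5 = 1870
  mobile: 320 × 1.5 = 480
  mail: 260 × 2 = 520
Adjusted estimate = 2870 / 920 = 3.11957 → 3.1.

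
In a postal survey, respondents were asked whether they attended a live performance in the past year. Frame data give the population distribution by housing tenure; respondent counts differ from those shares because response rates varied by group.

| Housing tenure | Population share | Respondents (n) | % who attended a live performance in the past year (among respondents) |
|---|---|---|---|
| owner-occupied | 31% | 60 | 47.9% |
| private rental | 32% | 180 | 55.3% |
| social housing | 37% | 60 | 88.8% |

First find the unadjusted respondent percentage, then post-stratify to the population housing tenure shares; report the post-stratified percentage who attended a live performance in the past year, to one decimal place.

Without adjustment, the pooled respondent share is:
  (60/300)×47.9 + (180/300)×55.3 + (60/300)×88.8 = 60.52%
Post-stratified estimate weights by population shares:
  0.31×47.9 + 0.32×55.3 + 0.37×88.8 = 65.401%

65.4%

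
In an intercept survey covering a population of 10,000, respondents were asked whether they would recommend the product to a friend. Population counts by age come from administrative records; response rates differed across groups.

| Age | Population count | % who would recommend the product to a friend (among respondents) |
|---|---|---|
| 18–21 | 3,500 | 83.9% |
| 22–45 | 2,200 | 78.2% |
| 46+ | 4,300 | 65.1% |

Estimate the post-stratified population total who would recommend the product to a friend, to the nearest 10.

7,460

Each cell contributes its population count × the respondent rate:
  18–21: 3,500 × 83.9% = 2936.5
  22–45: 2,200 × 78.2% = 1720.4
  46+: 4,300 × 65.1% = 2799.3
Estimated total = 7456.2 → 7,460.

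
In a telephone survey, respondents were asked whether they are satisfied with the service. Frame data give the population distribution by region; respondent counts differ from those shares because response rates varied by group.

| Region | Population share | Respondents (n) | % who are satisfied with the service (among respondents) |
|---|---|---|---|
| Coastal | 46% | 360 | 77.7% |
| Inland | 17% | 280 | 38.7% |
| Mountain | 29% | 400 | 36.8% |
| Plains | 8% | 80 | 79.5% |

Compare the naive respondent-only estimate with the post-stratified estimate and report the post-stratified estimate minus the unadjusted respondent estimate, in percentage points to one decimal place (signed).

+5.9 percentage points

Without adjustment, the pooled respondent share is:
  (360/1120)×77.7 + (280/1120)×38.7 + (400/1120)×36.8 + (80/1120)×79.5 = 53.4714%
Post-stratified estimate weights by population shares:
  0.46×77.7 + 0.17×38.7 + 0.29×36.8 + 0.08×79.5 = 59.353%
Difference = 59.353 − 53.4714 = 5.8816 pp.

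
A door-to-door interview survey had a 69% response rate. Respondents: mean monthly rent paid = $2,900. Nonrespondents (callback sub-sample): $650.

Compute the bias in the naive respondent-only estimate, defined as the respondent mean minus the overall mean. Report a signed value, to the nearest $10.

+$700

Nonresponse fraction = 1 − 0.69 = 0.31.
Bias = (nonresponse fraction) × (respondent mean − nonrespondent mean)
     = 0.31 × (2900 − 650) = 0.31 × 2250 = 697.5.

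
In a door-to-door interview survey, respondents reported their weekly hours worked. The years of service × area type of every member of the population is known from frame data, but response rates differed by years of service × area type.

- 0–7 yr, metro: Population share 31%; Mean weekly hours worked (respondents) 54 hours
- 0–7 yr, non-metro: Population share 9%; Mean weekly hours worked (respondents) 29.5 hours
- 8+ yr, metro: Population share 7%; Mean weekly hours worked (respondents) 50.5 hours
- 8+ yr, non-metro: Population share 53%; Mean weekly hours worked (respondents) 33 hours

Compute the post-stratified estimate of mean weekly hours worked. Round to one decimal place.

40.4

Each cell contributes population-share × respondent value:
  0–7 yr, metro: 0.31 × 54 = 16.74
  0–7 yr, non-metro: 0.09 × 29.5 = 2.655
  8+ yr, metro: 0.07 × 50.5 = 3.535
  8+ yr, non-metro: 0.53 × 33 = 17.49
Post-stratified estimate = 40.42 → 40.4.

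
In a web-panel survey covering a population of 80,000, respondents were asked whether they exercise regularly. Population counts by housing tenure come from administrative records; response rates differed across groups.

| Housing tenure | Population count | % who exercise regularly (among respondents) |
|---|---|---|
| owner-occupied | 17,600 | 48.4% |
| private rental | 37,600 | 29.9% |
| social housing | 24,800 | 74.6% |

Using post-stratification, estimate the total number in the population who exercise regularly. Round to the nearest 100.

Estimated count per cell = population count × respondent percentage:
  owner-occupied: 17,600 × 48.4% = 8518.4
  private rental: 37,600 × 29.9% = 11242.4
  social housing: 24,800 × 74.6% = 18500.8
Estimated total = 38261.6 → 38,300.

38,300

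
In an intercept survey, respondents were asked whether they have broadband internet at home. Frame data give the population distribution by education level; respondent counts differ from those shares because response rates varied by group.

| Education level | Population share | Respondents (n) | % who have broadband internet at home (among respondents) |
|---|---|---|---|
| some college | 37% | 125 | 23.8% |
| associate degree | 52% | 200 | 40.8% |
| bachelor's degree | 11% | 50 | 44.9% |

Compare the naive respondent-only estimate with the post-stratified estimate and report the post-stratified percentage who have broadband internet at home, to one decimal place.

Naive respondent-only estimate (weights = respondent counts):
  (125/375)×23.8 + (200/375)×40.8 + (50/375)×44.9 = 35.68%
Post-stratifying to population shares instead:
  0.37×23.8 + 0.52×40.8 + 0.11×44.9 = 34.961%

35.0%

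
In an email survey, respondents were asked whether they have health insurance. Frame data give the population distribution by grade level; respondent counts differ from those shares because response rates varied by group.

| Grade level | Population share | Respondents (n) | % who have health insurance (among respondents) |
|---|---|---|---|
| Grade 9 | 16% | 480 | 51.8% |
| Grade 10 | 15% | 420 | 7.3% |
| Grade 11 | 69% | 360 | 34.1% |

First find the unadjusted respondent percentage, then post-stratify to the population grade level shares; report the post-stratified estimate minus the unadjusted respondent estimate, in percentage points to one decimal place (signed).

+1.0 percentage points

Unadjusted (pooled respondent) estimate weights by respondent counts:
  (480/1260)×51.8 + (420/1260)×7.3 + (360/1260)×34.1 = 31.9095%
Post-stratifying to population shares instead:
  0.16×51.8 + 0.15×7.3 + 0.69×34.1 = 32.912%
Difference = 32.912 − 31.9095 = 1.0025 pp.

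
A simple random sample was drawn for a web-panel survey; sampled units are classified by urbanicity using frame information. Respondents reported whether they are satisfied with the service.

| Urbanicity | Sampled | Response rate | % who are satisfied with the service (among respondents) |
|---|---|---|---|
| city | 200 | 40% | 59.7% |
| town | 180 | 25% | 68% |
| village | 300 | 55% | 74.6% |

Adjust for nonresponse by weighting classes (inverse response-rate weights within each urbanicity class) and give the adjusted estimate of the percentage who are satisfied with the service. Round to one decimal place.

68.5%

Each respondent's weight = sampled/responded in their class; summing within a class gives n_sampled, so:
  city: 200 × 59.7 = 11,940
  town: 180 × 68 = 12,240
  village: 300 × 74.6 = 22,380
Adjusted estimate = 46,560 / 680 = 68.4706 → 68.5%.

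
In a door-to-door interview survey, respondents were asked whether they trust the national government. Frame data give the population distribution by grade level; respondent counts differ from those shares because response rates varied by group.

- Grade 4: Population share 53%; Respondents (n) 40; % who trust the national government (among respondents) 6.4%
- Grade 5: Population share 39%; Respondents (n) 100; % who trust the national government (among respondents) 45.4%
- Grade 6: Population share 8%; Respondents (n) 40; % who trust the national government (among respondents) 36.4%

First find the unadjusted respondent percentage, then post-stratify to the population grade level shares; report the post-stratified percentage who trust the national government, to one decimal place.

24.0%

Without adjustment, the pooled respondent share is:
  (40/180)×6.4 + (100/180)×45.4 + (40/180)×36.4 = 34.7333%
Post-stratifying to population shares instead:
  0.53×6.4 + 0.39×45.4 + 0.08×36.4 = 24.01%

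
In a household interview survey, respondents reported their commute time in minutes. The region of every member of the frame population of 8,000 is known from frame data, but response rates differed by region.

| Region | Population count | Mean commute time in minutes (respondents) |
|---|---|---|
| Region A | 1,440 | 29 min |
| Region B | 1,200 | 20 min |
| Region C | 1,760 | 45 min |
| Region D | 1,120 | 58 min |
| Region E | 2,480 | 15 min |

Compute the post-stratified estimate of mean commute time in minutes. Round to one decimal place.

Post-stratification weights by population share, not respondent share:
  Region A: (1,440/8,000) × 29 = 5.22
  Region B: (1,200/8,000) × 20 = 3
  Region C: (1,760/8,000) × 45 = 9.9
  Region D: (1,120/8,000) × 58 = 8.12
  Region E: (2,480/8,000) × 15 = 4.65
Post-stratified estimate = 30.89 → 30.9.

30.9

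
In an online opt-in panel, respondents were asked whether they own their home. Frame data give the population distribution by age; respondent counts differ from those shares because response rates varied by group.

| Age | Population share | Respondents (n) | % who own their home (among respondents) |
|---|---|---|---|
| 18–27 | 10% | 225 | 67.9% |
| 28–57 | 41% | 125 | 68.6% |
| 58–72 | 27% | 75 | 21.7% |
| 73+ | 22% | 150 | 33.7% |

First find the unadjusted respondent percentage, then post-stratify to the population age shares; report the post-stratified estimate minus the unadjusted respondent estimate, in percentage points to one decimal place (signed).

-4.9 percentage points

Without adjustment, the pooled respondent share is:
  (225/575)×67.9 + (125/575)×68.6 + (75/575)×21.7 + (150/575)×33.7 = 53.1043%
Post-stratifying to population shares instead:
  0.1×67.9 + 0.41×68.6 + 0.27×21.7 + 0.22×33.7 = 48.189%
Difference = 48.189 − 53.1043 = -4.9153 pp.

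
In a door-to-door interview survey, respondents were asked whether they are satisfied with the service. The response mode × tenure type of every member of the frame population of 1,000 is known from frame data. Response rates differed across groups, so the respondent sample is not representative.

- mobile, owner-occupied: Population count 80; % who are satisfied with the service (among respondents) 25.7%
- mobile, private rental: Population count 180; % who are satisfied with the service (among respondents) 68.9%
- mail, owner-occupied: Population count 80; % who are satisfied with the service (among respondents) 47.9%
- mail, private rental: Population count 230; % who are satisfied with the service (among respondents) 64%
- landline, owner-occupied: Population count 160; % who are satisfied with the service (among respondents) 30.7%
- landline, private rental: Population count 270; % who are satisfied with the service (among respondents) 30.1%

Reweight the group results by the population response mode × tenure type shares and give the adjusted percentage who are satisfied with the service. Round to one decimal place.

Weight each group's respondent value by its population share:
  mobile, owner-occupied: (80/1,000) × 25.7 = 2.056
  mobile, private rental: (180/1,000) × 68.9 = 12.402
  mail, owner-occupied: (80/1,000) × 47.9 = 3.832
  mail, private rental: (230/1,000) × 64 = 14.72
  landline, owner-occupied: (160/1,000) × 30.7 = 4.912
  landline, private rental: (270/1,000) × 30.1 = 8.127
Post-stratified estimate = 46.049 → 46.0%.

46.0%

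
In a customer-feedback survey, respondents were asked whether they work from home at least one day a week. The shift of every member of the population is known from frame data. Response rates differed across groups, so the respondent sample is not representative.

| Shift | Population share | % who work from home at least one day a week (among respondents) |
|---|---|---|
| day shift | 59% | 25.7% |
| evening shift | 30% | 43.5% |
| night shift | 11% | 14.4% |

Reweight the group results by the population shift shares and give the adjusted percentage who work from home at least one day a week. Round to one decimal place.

29.8%

Each cell contributes population-share × respondent value:
  day shift: 0.59 × 25.7 = 15.163
  evening shift: 0.3 × 43.5 = 13.05
  night shift: 0.11 × 14.4 = 1.584
Post-stratified estimate = 29.797 → 29.8%.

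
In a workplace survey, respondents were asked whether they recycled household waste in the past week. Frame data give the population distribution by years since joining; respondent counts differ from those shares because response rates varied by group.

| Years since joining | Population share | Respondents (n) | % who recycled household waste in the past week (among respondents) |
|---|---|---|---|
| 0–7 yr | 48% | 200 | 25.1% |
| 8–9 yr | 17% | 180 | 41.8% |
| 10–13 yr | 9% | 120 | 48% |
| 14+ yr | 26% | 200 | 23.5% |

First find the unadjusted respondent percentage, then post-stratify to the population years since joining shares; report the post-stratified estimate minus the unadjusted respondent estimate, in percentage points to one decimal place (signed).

-3.3 percentage points

Unadjusted (pooled respondent) estimate weights by respondent counts:
  (200/700)×25.1 + (180/700)×41.8 + (120/700)×48 + (200/700)×23.5 = 32.8629%
Post-stratified estimate weights by population shares:
  0.48×25.1 + 0.17×41.8 + 0.09×48 + 0.26×23.5 = 29.584%
Difference = 29.584 − 32.8629 = -3.2789 pp.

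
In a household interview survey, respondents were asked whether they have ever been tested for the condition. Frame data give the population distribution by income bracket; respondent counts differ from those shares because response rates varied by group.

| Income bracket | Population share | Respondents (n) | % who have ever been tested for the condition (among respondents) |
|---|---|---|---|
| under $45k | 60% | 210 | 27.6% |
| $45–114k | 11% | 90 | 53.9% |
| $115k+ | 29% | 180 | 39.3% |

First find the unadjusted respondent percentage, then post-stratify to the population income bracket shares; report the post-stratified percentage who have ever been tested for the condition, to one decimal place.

33.9%

Naive respondent-only estimate (weights = respondent counts):
  (210/480)×27.6 + (90/480)×53.9 + (180/480)×39.3 = 36.9188%
Post-stratifying to population shares instead:
  0.6×27.6 + 0.11×53.9 + 0.29×39.3 = 33.886%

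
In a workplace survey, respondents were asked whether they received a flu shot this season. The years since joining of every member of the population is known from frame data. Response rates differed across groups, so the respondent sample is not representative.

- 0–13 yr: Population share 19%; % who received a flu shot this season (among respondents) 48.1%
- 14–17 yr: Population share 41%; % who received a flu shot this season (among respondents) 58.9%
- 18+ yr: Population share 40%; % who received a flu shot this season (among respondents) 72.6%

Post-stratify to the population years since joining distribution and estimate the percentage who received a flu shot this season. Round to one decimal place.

62.3%

Weight each group's respondent value by its population share:
  0–13 yr: 0.19 × 48.1 = 9.139
  14–17 yr: 0.41 × 58.9 = 24.149
  18+ yr: 0.4 × 72.6 = 29.04
Post-stratified estimate = 62.328 → 62.3%.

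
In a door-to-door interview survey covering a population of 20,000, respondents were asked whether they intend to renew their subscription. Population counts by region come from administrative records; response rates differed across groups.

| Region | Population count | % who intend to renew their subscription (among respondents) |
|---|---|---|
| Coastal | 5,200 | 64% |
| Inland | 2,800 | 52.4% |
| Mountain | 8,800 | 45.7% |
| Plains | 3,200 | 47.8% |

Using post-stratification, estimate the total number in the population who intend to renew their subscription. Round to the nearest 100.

10,300

Estimated count per cell = population count × respondent percentage:
  Coastal: 5,200 × 64% = 3328
  Inland: 2,800 × 52.4% = 1467.2
  Mountain: 8,800 × 45.7% = 4021.6
  Plains: 3,200 × 47.8% = 1529.6
Estimated total = 10346.4 → 10,300.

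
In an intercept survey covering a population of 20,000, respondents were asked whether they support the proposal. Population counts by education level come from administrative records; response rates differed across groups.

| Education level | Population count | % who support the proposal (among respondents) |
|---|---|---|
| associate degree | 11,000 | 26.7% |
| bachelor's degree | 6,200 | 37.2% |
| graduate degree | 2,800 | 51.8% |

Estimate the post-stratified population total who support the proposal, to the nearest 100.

Estimated count per cell = population count × respondent percentage:
  associate degree: 11,000 × 26.7% = 2937
  bachelor's degree: 6,200 × 37.2% = 2306.4
  graduate degree: 2,800 × 51.8% = 1450.4
Estimated total = 6693.8 → 6,700.

6,700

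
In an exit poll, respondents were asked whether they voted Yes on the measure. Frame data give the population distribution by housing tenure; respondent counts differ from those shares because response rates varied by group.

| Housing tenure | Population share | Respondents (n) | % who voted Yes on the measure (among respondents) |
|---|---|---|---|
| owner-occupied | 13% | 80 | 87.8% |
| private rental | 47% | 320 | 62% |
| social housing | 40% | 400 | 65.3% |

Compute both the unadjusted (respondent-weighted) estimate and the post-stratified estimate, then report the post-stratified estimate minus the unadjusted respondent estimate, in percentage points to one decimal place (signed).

Unadjusted (pooled respondent) estimate weights by respondent counts:
  (80/800)×87.8 + (320/800)×62 + (400/800)×65.3 = 66.23%
Post-stratifying to population shares instead:
  0.13×87.8 + 0.47×62 + 0.4×65.3 = 66.674%
Difference = 66.674 − 66.23 = 0.444 pp.

+0.4 percentage points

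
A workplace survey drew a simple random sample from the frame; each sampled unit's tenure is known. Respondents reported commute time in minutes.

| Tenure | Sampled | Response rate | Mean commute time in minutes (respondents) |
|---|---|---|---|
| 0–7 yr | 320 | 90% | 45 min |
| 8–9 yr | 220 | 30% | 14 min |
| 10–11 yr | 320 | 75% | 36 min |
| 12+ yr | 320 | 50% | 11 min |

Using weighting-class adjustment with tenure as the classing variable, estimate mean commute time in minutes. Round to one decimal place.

27.6

Inverse-response-rate weighting restores each class to its sampled count, so class totals weight by n_sampled:
  0–7 yr: 320 × 45 = 14,400
  8–9 yr: 220 × 14 = 3080
  10–11 yr: 320 × 36 = 11,520
  12+ yr: 320 × 11 = 3520
Adjusted estimate = 32,520 / 1,180 = 27.5593 → 27.6.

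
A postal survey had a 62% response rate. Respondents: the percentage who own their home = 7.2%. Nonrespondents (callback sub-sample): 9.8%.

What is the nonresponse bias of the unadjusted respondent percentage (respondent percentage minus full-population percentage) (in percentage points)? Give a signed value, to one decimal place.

-1.0 percentage points

Nonresponse fraction = 1 − 0.62 = 0.38.
Bias = (nonresponse fraction) × (respondent percentage − nonrespondent percentage)
     = 0.38 × (7.2 − 9.8) = 0.38 × -2.6 = -0.988.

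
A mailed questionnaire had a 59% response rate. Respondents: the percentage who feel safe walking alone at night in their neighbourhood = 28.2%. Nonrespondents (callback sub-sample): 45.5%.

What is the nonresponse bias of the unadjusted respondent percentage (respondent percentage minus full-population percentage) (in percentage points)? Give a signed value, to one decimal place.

Nonresponse fraction = 1 − 0.59 = 0.41.
Bias = (nonresponse fraction) × (respondent percentage − nonrespondent percentage)
     = 0.41 × (28.2 − 45.5) = 0.41 × -17.3 = -7.093.

-7.1 percentage points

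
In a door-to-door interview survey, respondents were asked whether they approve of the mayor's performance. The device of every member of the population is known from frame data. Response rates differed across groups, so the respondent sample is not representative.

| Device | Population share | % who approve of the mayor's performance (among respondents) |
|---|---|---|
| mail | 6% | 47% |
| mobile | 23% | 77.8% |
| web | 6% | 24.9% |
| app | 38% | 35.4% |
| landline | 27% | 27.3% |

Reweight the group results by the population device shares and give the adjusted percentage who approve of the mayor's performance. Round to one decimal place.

43.0%

Post-stratification weights by population share, not respondent share:
  mail: 0.06 × 47 = 2.82
  mobile: 0.23 × 77.8 = 17.894
  web: 0.06 × 24.9 = 1.494
  app: 0.38 × 35.4 = 13.452
  landline: 0.27 × 27.3 = 7.371
Post-stratified estimate = 43.031 → 43.0%.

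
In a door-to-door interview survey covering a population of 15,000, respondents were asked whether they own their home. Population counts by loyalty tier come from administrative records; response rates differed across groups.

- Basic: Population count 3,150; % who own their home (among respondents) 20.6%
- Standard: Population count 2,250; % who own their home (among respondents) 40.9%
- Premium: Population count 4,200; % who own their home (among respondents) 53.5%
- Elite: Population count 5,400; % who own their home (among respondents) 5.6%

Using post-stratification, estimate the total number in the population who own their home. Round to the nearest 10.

4,120

Estimated count per cell = population count × respondent percentage:
  Basic: 3,150 × 20.6% = 648.9
  Standard: 2,250 × 40.9% = 920.25
  Premium: 4,200 × 53.5% = 2247
  Elite: 5,400 × 5.6% = 302.4
Estimated total = 4118.55 → 4,120.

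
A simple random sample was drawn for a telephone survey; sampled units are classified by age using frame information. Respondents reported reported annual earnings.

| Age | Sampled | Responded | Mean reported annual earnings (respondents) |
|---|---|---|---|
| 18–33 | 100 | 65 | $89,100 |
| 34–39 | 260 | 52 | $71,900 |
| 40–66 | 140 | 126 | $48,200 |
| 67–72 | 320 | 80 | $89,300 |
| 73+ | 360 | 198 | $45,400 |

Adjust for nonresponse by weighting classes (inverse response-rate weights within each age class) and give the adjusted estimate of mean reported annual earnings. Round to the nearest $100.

Response rates by class: 18–33 65/100 = 65%, 34–39 52/260 = 20%, 40–66 126/140 = 90%, 67–72 80/320 = 25%, 73+ 198/360 = 55%.
Each respondent's weight = sampled/responded in their class; summing within a class gives n_sampled, so:
  18–33: 100 × 89,100 = 8,910,000
  34–39: 260 × 71,900 = 18,694,000
  40–66: 140 × 48,200 = 6,748,000
  67–72: 320 × 89,300 = 28,576,000
  73+: 360 × 45,400 = 16,344,000
Adjusted estimate = 79,272,000 / 1,180 = 67179.7 → $67,200.

$67,200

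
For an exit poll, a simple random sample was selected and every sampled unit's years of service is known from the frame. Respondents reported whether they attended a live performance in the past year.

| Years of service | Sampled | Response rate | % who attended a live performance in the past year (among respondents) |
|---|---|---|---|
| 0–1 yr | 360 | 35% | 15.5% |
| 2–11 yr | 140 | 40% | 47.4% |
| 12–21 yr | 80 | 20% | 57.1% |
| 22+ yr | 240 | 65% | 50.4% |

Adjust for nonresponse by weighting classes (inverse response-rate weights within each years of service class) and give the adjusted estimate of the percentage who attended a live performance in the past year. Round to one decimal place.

35.2%

Weighting each respondent by the inverse class response rate inflates each class back to its sampled size, so the class weight is n_sampled:
  0–1 yr: 360 × 15.5 = 5580
  2–11 yr: 140 × 47.4 = 6636
  12–21 yr: 80 × 57.1 = 4568
  22+ yr: 240 × 50.4 = 12,096
Adjusted estimate = 28,880 / 820 = 35.2195 → 35.2%.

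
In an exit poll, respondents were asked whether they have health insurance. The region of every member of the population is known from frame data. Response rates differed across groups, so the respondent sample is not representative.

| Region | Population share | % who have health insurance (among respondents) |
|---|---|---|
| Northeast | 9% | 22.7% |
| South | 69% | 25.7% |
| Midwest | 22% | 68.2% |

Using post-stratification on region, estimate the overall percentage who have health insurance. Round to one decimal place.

34.8%

Reweight to the known region distribution:
  Northeast: 0.09 × 22.7 = 2.043
  South: 0.69 × 25.7 = 17.733
  Midwest: 0.22 × 68.2 = 15.004
Post-stratified estimate = 34.78 → 34.8%.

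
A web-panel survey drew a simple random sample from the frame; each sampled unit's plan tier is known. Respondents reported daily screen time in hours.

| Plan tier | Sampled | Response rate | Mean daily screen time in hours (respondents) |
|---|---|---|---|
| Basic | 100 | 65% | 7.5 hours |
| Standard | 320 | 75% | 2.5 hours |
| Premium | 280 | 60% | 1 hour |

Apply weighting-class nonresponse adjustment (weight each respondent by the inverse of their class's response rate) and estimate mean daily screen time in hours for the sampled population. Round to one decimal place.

2.6

Weighting each respondent by the inverse class response rate inflates each class back to its sampled size, so the class weight is n_sampled:
  Basic: 100 × 7.5 = 750
  Standard: 320 × 2.5 = 800
  Premium: 280 × 1 = 280
Adjusted estimate = 1830 / 700 = 2.61429 → 2.6.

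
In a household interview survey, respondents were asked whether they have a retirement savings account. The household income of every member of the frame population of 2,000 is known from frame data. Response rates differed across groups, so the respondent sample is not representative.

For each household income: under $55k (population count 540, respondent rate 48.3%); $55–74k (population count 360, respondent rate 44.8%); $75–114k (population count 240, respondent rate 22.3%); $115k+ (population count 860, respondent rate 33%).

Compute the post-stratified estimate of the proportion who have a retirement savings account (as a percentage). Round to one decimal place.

38.0%

Post-stratification weights by population share, not respondent share:
  under $55k: (540/2,000) × 48.3 = 13.041
  $55–74k: (360/2,000) × 44.8 = 8.064
  $75–114k: (240/2,000) × 22.3 = 2.676
  $115k+: (860/2,000) × 33 = 14.19
Post-stratified estimate = 37.971 → 38.0%.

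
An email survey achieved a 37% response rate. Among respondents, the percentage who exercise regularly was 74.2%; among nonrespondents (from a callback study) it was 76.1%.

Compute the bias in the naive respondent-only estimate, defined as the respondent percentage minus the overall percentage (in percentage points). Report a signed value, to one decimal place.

Nonresponse fraction = 1 − 0.37 = 0.63.
Bias = (nonresponse fraction) × (respondent percentage − nonrespondent percentage)
     = 0.63 × (74.2 − 76.1) = 0.63 × -1.9 = -1.197.

-1.2 percentage points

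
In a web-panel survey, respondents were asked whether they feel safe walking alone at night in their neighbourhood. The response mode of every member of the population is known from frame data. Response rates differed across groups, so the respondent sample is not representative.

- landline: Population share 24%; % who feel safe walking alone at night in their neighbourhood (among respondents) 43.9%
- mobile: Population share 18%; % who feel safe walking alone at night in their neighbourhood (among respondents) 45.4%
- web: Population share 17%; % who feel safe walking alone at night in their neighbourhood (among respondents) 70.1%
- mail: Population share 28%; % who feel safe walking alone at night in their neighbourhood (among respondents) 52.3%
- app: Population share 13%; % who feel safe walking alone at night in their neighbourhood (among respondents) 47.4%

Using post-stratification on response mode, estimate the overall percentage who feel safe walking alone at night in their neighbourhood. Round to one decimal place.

51.4%

Weight each group's respondent value by its population share:
  landline: 0.24 × 43.9 = 10.536
  mobile: 0.18 × 45.4 = 8.172
  web: 0.17 × 70.1 = 11.917
  mail: 0.28 × 52.3 = 14.644
  app: 0.13 × 47.4 = 6.162
Post-stratified estimate = 51.431 → 51.4%.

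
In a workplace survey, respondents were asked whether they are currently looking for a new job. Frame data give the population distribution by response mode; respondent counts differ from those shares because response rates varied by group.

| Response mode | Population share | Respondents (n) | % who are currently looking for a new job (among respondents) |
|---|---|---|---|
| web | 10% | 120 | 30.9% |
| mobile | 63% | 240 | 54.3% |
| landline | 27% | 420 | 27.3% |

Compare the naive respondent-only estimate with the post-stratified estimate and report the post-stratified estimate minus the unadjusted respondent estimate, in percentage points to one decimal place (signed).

+8.5 percentage points

Without adjustment, the pooled respondent share is:
  (120/780)×30.9 + (240/780)×54.3 + (420/780)×27.3 = 36.1615%
Post-stratifying to population shares instead:
  0.1×30.9 + 0.63×54.3 + 0.27×27.3 = 44.67%
Difference = 44.67 − 36.1615 = 8.5085 pp.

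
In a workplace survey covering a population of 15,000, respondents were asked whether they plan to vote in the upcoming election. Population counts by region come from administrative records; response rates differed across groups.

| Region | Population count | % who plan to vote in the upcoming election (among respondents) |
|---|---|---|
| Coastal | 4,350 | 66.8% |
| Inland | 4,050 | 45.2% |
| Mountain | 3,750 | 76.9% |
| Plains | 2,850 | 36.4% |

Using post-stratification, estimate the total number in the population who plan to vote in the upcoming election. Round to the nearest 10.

Each cell contributes its population count × the respondent rate:
  Coastal: 4,350 × 66.8% = 2905.8
  Inland: 4,050 × 45.2% = 1830.6
  Mountain: 3,750 × 76.9% = 2883.75
  Plains: 2,850 × 36.4% = 1037.4
Estimated total = 8657.55 → 8,660.

8,660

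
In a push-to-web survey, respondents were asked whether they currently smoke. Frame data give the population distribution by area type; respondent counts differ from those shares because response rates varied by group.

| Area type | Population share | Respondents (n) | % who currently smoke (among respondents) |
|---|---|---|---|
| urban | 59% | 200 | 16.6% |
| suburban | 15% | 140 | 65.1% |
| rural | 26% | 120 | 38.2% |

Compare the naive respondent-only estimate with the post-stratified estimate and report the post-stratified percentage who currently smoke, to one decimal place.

29.5%

Unadjusted (pooled respondent) estimate weights by respondent counts:
  (200/460)×16.6 + (140/460)×65.1 + (120/460)×38.2 = 36.9957%
Reweighting by population area type shares:
  0.59×16.6 + 0.15×65.1 + 0.26×38.2 = 29.491%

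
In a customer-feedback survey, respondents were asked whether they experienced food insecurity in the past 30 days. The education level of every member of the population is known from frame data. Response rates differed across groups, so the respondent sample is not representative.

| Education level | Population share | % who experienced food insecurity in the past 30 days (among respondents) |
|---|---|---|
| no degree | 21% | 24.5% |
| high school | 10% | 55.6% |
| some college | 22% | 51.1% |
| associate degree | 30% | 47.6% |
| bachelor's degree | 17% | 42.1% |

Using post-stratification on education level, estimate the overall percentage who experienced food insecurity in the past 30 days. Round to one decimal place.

43.4%

Weight each group's respondent value by its population share:
  no degree: 0.21 × 24.5 = 5.145
  high school: 0.1 × 55.6 = 5.56
  some college: 0.22 × 51.1 = 11.242
  associate degree: 0.3 × 47.6 = 14.28
  bachelor's degree: 0.17 × 42.1 = 7.157
Post-stratified estimate = 43.384 → 43.4%.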